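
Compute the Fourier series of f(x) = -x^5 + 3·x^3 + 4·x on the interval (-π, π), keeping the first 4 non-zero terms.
(-268 - 2·π^4 + 46·π^2)·sin(x) + (-8·π^2 + 8 + π^4)·sin(2·x) + (-2·π^4/3 + 28/81 + 94·π^2/27)·sin(3·x) + (-17·π^2/8 - 77/64 + π^4/2)·sin(4·x)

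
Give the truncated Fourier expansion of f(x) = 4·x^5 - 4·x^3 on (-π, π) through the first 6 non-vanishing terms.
(-168·π^2 + 8·π^4 + 1008)·sin(x) + (-4·π^4 - 36 + 24·π^2)·sin(2·x) + (-232·π^2/27 + 464/81 + 8·π^4/3)·sin(3·x) + (-2·π^4 - 27/16 + 9·π^2/2)·sin(4·x) + (-72·π^2/25 + 432/625 + 8·π^4/5)·sin(5·x) + (-4·π^4/3 - 28/81 + 56·π^2/27)·sin(6·x)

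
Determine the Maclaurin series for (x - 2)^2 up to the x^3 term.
x^2 - 4·x + 4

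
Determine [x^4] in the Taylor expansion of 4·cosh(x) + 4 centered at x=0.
Expand to order 4: 4·cosh(x) + 4 = x^4/6 + 2·x^2 + 8 + O(x^5).
The coefficient of x^4 is 1/6.

Final answer: 1/6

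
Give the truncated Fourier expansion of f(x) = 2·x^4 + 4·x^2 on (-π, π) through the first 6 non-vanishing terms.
(80 - 16·π^2)·cos(x) + (-2 + 4·π^2)·cos(2·x) + (-16·π^2/9 - 16/27)·cos(3·x) + (5/8 + π^2)·cos(4·x) + (-16·π^2/25 - 304/625)·cos(5·x) + 4·π^2/3 + 2·π^4/5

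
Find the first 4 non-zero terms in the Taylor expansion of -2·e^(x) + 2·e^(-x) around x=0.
-x^7/1260 - x^5/30 - 2·x^3/3 - 4·x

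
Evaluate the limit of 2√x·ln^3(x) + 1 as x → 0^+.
The product is a 0·∞ indeterminate form at x → 0⁺.
Rewrite the product as 2·ln^3(x) / x^(-1/2) and apply L'Hôpital, or use the standard hierarchy x^(-1/2) ≫ |ln x|^3 as x → 0⁺.
The indeterminate product → 0, so the limit = 1.

Final answer: 1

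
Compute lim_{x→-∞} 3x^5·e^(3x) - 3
The product is a 0·∞ indeterminate form at x → -∞.
Rewrite the product as 3x^5 / e^(-3x) (an ∞/∞ form) and apply L'Hôpital, or use the standard hierarchy e^(3|x|) ≫ |x^5| as x → -∞.
The indeterminate product → 0, so the limit = -3.

Final answer: -3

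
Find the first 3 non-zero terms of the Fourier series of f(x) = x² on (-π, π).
-4·cos(x) + cos(2·x) + π^2/3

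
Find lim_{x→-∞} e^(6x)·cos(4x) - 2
Evaluate the dominant behaviour as x → -∞; each term tends to a finite value or vanishes.
Limit = -2.

Final answer: -2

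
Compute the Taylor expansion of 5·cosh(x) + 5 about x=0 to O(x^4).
5·x^2/2 + 10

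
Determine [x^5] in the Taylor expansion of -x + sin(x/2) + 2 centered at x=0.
Expand to order 5: -x + sin(x/2) + 2 = x^5/3840 - x^3/48 - x/2 + 2 + O(x^6).
The coefficient of x^5 is 1/3840.

Final answer: 1/3840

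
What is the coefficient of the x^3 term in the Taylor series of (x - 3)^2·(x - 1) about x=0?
Expand to order 3: (x - 3)^2·(x - 1) = x^3 - 7·x^2 + 15·x - 9 + O(x^4).
The coefficient of x^3 is 1.

Final answer: 1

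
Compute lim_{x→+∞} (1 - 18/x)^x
As x → +∞: this is the defining limit (1 - 18/x)^x → e^(-18).
Limit = e^(-18).

Final answer: e^(-18)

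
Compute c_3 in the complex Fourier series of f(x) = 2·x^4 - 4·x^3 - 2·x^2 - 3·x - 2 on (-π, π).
Compute the real Fourier coefficients first: a_3 = 56/27 - 16·π^2/9, b_3 = -8·π^2/3 - 2/9.
Then c_3 = (a_3 − i·b_3)/2 = -8·π^2/9 + 28/27 + i/9 + 4·i·π^2/3.

Final answer: -8·π^2/9 + 28/27 + i/9 + 4·i·π^2/3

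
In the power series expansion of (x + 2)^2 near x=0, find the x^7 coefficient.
Expand to order 7: (x + 2)^2 = x^2 + 4·x + 4 + O(x^8).
The coefficient of x^7 is 0.

Final answer: 0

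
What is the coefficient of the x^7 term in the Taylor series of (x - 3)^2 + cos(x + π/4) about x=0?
Expand to order 7: (x - 3)^2 + cos(x + π/4) = √(2)·x^7/10080 - √(2)·x^6/1440 - √(2)·x^5/240 + √(2)·x^4/48 + √(2)·x^3/12 + x^2·(1 - √(2)/4) + x·(-6 - √(2)/2) + √(2)/2 + 9 + O(x^8).
The coefficient of x^7 is √(2)/10080.

Final answer: √(2)/10080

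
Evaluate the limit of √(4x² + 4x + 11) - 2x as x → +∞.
As x → +∞: multiply by the conjugate to get (4x+11)/(√(4x²+4x+11)+2x); the denominator ~ 4x, so the limit is 4/4 = 1.
Limit = 1.

Final answer: 1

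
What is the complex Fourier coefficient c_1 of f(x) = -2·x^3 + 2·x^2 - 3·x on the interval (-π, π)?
Compute the real Fourier coefficients first: a_1 = -8, b_1 = 18 - 4·π^2.
Then c_1 = (a_1 − i·b_1)/2 = -4 - 9·i + 2·i·π^2.

Final answer: -4 - 9·i + 2·i·π^2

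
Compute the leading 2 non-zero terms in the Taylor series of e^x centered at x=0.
x + 1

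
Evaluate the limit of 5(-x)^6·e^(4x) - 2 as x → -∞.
The product is a 0·∞ indeterminate form at x → -∞.
Rewrite the product as 5(-x)^6 / e^(-4x) (an ∞/∞ form) and apply L'Hôpital, or use the standard hierarchy e^(4|x|) ≫ |(-x)^6| as x → -∞.
The indeterminate product → 0, so the limit = -2.

Final answer: -2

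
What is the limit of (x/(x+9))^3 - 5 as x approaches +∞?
As x → +∞: x/(x+9) = 1/(1 + 9/x) → 1, and the 3rd power of a limit-1 base also → 1; with the additive constant, 1 - 5 = -4.
Limit = -4.

Final answer: -4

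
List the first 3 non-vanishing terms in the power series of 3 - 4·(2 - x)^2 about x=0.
-4·x^2 + 16·x - 13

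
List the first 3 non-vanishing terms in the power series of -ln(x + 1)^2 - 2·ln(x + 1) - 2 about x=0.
x^3/3 - 2·x - 2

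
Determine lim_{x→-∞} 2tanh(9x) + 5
Evaluate the dominant behaviour as x → -∞; each term tends to a finite value or vanishes.
Limit = 3.

Final answer: 3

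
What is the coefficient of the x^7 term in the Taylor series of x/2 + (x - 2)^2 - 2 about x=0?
Expand to order 7: x/2 + (x - 2)^2 - 2 = x^2 - 7·x/2 + 2 + O(x^8).
The coefficient of x^7 is 0.

Final answer: 0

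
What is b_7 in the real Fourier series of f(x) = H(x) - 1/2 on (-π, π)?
b_7 = (1/π) ∫_{-π}^{π} f(x)·sin(7x) dx.
Evaluate the integral (use parity and integration by parts as needed): b_7 = 2/(7·π).

Final answer: 2/(7·π)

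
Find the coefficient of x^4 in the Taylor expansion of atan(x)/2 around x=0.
Expand to order 4: atan(x)/2 = -x^3/6 + x/2 + O(x^5).
The coefficient of x^4 is 0.

Final answer: 0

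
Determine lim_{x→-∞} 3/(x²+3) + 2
Evaluate the dominant behaviour as x → -∞; each term tends to a finite value or vanishes.
Limit = 2.

Final answer: 2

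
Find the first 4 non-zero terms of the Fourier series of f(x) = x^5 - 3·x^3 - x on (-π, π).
(-46·π^2 + 2·π^4 + 274)·sin(x) + (-π^4 - 11 + 8·π^2)·sin(2·x) + (-94·π^2/27 + 134/81 + 2·π^4/3)·sin(3·x) + (-π^4/2 - 19/64 + 17·π^2/8)·sin(4·x)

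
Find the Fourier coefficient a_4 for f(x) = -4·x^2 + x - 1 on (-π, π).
a_4 = (1/π) ∫_{-π}^{π} f(x)·cos(4x) dx.
Evaluate the integral (use parity and integration by parts as needed): a_4 = -1.

Final answer: -1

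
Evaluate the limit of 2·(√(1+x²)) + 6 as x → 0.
Direct substitution at x = 0 gives 8.

Final answer: 8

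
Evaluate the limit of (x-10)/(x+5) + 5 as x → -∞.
Evaluate the dominant behaviour as x → -∞; each term tends to a finite value or vanishes.
Limit = 6.

Final answer: 6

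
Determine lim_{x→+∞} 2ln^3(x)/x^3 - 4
The quotient is an ∞/∞ indeterminate form as x → +∞.
The polynomial denominator x^3 dominates the logarithmic numerator (any positive power of x ≫ ln^3(x) as x → ∞), so the quotient → 0.
Adding the constant: 0 - 4 = -4. Limit = -4.

Final answer: -4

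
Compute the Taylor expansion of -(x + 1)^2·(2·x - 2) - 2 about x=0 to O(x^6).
-2·x^3 - 2·x^2 + 2·x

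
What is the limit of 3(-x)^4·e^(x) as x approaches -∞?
This is a 0·∞ indeterminate form at x → -∞.
Rewrite the product as 3(-x)^4 / e^(-x) (an ∞/∞ form) and apply L'Hôpital, or use the standard hierarchy e^(|x|) ≫ |(-x)^4| as x → -∞.
The indeterminate product → 0, so the limit = 0.

Final answer: 0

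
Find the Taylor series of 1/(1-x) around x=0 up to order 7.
x^7 + x^6 + x^5 + x^4 + x^3 + x^2 + x + 1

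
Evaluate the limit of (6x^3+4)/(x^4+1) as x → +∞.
This is an ∞/∞ indeterminate form as x → +∞.
Divide numerator and denominator by x^4 and let the lower-order terms vanish; the numerator's degree 3 is below the denominator's degree 4, so the quotient → 0.
Limit = 0.

Final answer: 0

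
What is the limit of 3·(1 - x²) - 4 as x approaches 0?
Direct substitution at x = 0 gives -1.

Final answer: -1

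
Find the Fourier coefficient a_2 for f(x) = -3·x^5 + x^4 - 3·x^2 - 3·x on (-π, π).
a_2 = (1/π) ∫_{-π}^{π} f(x)·cos(2x) dx.
Evaluate the integral (use parity and integration by parts as needed): a_2 = -6 + 2·π^2.

Final answer: -6 + 2·π^2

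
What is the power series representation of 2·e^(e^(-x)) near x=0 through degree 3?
-5·e·x^3/3 + 2·e·x^2 - 2·e·x + 2·e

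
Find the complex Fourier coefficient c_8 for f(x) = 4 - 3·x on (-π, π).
Compute the real Fourier coefficients first: a_8 = 0, b_8 = 3/4.
Then c_8 = (a_8 − i·b_8)/2 = -3·i/8.

Final answer: -3·i/8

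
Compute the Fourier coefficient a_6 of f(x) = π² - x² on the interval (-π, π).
a_6 = (1/π) ∫_{-π}^{π} f(x)·cos(6x) dx.
Evaluate the integral (use parity and integration by parts as needed): a_6 = -1/9.

Final answer: -1/9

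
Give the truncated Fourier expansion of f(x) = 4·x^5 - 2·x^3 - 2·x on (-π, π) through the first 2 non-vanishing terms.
(-164·π^2 + 8·π^4 + 980)·sin(x) + (-4·π^4 - 31 + 22·π^2)·sin(2·x)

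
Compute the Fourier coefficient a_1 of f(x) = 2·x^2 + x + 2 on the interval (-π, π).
a_1 = (1/π) ∫_{-π}^{π} f(x)·cos(1x) dx.
Evaluate the integral (use parity and integration by parts as needed): a_1 = -8.

Final answer: -8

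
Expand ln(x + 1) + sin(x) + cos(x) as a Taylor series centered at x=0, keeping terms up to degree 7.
719·x^7/5040 - 121·x^6/720 + 5·x^5/24 - 5·x^4/24 + x^3/6 - x^2 + 2·x + 1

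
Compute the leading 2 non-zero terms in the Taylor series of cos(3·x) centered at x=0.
1 - 9·x^2/2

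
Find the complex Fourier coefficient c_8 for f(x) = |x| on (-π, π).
Compute the real Fourier coefficients first: a_8 = 0, b_8 = 0.
Then c_8 = (a_8 − i·b_8)/2 = 0.

Final answer: 0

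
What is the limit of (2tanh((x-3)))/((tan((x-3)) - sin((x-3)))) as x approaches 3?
Both numerator and denominator → 0 as x → 3; this is a 0/0 indeterminate form.
Expand each to leading order near x = 3: numerator ~ 2·(x - 3), denominator ~ (x - 3)^3/2.
The limit of the ratio is ∞.

Final answer: ∞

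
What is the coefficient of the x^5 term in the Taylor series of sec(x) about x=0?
Expand to order 5: sec(x) = 5·x^4/24 + x^2/2 + 1 + O(x^6).
The coefficient of x^5 is 0.

Final answer: 0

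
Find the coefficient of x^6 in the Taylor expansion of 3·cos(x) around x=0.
Expand to order 6: 3·cos(x) = -x^6/240 + x^4/8 - 3·x^2/2 + 3 + O(x^7).
The coefficient of x^6 is -1/240.

Final answer: -1/240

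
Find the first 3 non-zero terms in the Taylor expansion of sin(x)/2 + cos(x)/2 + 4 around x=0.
-x^2/4 + x/2 + 9/2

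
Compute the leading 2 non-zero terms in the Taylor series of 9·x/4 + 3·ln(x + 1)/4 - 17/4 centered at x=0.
3·x - 17/4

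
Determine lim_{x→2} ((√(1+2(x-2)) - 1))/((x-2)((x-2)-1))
Both numerator and denominator → 0 as x → 2; this is a 0/0 indeterminate form.
Expand each to leading order near x = 2: numerator ~ (x - 2), denominator ~ -(x - 2).
The limit of the ratio is -1.

Final answer: -1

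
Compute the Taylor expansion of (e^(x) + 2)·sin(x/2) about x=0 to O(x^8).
-31·x^7/645120 + 11·x^6/11520 + 43·x^5/3840 + x^4/16 + 3·x^3/16 + x^2/2 + 3·x/2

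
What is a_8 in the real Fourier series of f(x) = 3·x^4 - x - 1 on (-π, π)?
a_8 = (1/π) ∫_{-π}^{π} f(x)·cos(8x) dx.
Evaluate the integral (use parity and integration by parts as needed): a_8 = -9/256 + 3·π^2/8.

Final answer: -9/256 + 3·π^2/8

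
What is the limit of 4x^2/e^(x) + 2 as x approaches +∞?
The quotient is an ∞/∞ indeterminate form as x → +∞.
The exponential denominator e^(x) dominates the polynomial numerator (e^x ≫ x^2 as x → ∞), so the quotient → 0.
Adding the constant: 0 + 2 = 2. Limit = 2.

Final answer: 2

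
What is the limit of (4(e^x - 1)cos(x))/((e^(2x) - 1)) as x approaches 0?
Both numerator and denominator → 0 as x → 0; this is a 0/0 indeterminate form.
Expand each to leading order near x = 0: numerator ~ 4·x, denominator ~ 2·x.
The limit of the ratio is 2.

Final answer: 2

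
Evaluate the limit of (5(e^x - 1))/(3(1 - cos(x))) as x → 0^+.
Both numerator and denominator → 0 as x → 0^+; this is a 0/0 indeterminate form.
Expand each to leading order near x = 0: numerator ~ 5·x, denominator ~ 3·x^2/2.
The limit of the ratio is ∞.

Final answer: ∞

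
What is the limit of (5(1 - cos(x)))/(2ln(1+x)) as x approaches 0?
Both numerator and denominator → 0 as x → 0; this is a 0/0 indeterminate form.
Expand each to leading order near x = 0: numerator ~ 5·x^2/2, denominator ~ 2·x.
The limit of the ratio is 0.

Final answer: 0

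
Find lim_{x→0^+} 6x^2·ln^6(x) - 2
The product is a 0·∞ indeterminate form at x → 0⁺.
Rewrite the product as 6·ln^6(x) / x^(-2) and apply L'Hôpital, or use the standard hierarchy x^(-2) ≫ |ln x|^6 as x → 0⁺.
The indeterminate product → 0, so the limit = -2.

Final answer: -2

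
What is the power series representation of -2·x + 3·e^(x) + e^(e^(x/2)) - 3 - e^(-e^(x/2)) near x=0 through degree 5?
x^5·(e^(-1)/1920 + 1/40 + 13·e/960) + x^4·(-e^(-1)/384 + 5·e/128 + 1/8) + x^3·(-e^(-1)/48 + 5·e/48 + 1/2) + x^2·(e/4 + 3/2) + x·(e^(-1)/2 + 1 + e/2) - e^(-1) + e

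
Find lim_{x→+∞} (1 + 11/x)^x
As x → +∞: this is the defining limit (1 + 11/x)^x → e^11.
Limit = e^(11).

Final answer: e^(11)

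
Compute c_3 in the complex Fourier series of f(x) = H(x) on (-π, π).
Compute the real Fourier coefficients first: a_3 = 0, b_3 = 2/(3·π).
Then c_3 = (a_3 − i·b_3)/2 = -i/(3·π).

Final answer: -i/(3·π)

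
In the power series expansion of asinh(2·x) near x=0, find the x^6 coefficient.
Expand to order 6: asinh(2·x) = 12·x^5/5 - 4·x^3/3 + 2·x + O(x^7).
The coefficient of x^6 is 0.

Final answer: 0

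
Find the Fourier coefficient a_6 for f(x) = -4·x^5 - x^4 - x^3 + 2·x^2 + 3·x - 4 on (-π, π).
a_6 = (1/π) ∫_{-π}^{π} f(x)·cos(6x) dx.
Evaluate the integral (use parity and integration by parts as needed): a_6 = 7/27 - 2·π^2/9.

Final answer: 7/27 - 2·π^2/9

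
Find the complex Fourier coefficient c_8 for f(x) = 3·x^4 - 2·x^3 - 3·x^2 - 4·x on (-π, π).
Compute the real Fourier coefficients first: a_8 = -57/256 + 3·π^2/8, b_8 = 61/64 + π^2/2.
Then c_8 = (a_8 − i·b_8)/2 = -57/512 + 3·π^2/16 - i·π^2/4 - 61·i/128.

Final answer: -57/512 + 3·π^2/16 - i·π^2/4 - 61·i/128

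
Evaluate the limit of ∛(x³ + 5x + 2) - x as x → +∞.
This is an ∞ − ∞ indeterminate form.
Multiply by (A² + AB + B²)/(A² + AB + B²) where A = ∛(x³+5x + 2), B = x to use A³ − B³ = (A−B)(A²+AB+B²); the x³ terms cancel, leaving (5x + 2)/(A²+AB+B²) with denominator ~ 3x², so the limit is 0.
Limit = 0.

Final answer: 0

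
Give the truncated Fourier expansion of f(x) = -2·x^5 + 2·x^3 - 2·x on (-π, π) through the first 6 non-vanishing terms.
(-508 - 4·π^4 + 84·π^2)·sin(x) + (-12·π^2 + 20 + 2·π^4)·sin(2·x) + (-4·π^4/3 - 340/81 + 116·π^2/27)·sin(3·x) + (-9·π^2/4 + 59/32 + π^4)·sin(4·x) + (-4·π^4/5 - 716/625 + 36·π^2/25)·sin(5·x) + (-28·π^2/27 + 68/81 + 2·π^4/3)·sin(6·x)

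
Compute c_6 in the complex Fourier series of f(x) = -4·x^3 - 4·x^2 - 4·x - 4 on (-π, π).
Compute the real Fourier coefficients first: a_6 = -4/9, b_6 = 10/9 + 4·π^2/3.
Then c_6 = (a_6 − i·b_6)/2 = -2/9 - 2·i·π^2/3 - 5·i/9.

Final answer: -2/9 - 2·i·π^2/3 - 5·i/9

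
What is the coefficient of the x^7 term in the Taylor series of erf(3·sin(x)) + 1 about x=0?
Expand to order 7: erf(3·sin(x)) + 1 = -123139·x^7/(840·√(π)) + 1153·x^5/(20·√(π)) - 19·x^3/√(π) + 6·x/√(π) + 1 + O(x^8).
The coefficient of x^7 is -123139/(840·√(π)).

Final answer: -123139/(840·√(π))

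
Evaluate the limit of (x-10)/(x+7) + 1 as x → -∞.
Evaluate the dominant behaviour as x → -∞; each term tends to a finite value or vanishes.
Limit = 2.

Final answer: 2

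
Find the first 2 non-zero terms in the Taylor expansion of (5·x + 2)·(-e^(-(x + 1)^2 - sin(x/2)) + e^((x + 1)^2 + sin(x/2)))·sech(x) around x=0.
10·e·x - 2·e^(-1) + 2·e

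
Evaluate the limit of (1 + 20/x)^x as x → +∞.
As x → +∞: this is the defining limit (1 + 20/x)^x → e^20.
Limit = e^(20).

Final answer: e^(20)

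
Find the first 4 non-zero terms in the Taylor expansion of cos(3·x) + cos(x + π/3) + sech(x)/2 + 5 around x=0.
√(3)·x^3/12 - 5·x^2 - √(3)·x/2 + 7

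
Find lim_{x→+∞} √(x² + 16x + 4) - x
This is an ∞ − ∞ indeterminate form.
Multiply and divide by the conjugate √(x²+16x + 4) + x; the x² terms cancel, leaving (16x + 4)/(√(x²+16x + 4)+x) → 16/2 = 8.
Limit = 8.

Final answer: 8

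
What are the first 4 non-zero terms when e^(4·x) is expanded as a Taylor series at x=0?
32·x^3/3 + 8·x^2 + 4·x + 1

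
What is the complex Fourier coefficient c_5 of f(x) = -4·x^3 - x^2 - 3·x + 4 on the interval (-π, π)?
Compute the real Fourier coefficients first: a_5 = 4/25, b_5 = -8·π^2/5 - 102/125.
Then c_5 = (a_5 − i·b_5)/2 = 2/25 + 51·i/125 + 4·i·π^2/5.

Final answer: 2/25 + 51·i/125 + 4·i·π^2/5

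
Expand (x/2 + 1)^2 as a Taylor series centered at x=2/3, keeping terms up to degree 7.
16/9 + 4·(x - 2/3)/3 + (x - 2/3)^2/4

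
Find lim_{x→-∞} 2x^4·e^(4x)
This is a 0·∞ indeterminate form at x → -∞.
Rewrite the product as 2x^4 / e^(-4x) (an ∞/∞ form) and apply L'Hôpital, or use the standard hierarchy e^(4|x|) ≫ |x^4| as x → -∞.
The indeterminate product → 0, so the limit = 0.

Final answer: 0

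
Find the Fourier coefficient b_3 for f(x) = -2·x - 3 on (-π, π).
b_3 = (1/π) ∫_{-π}^{π} f(x)·sin(3x) dx.
Evaluate the integral (use parity and integration by parts as needed): b_3 = -4/3.

Final answer: -4/3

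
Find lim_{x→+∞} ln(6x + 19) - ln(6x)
This is an ∞ − ∞ indeterminate form.
Combine the logarithms: ln(6x+19) − ln(6x) = ln((6x+19)/(6x)) = ln(1 + 19/(6x)) → ln(1) = 0.
Limit = 0.

Final answer: 0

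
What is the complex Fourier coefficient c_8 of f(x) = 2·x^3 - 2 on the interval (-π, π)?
Compute the real Fourier coefficients first: a_8 = 0, b_8 = 3/64 - π^2/2.
Then c_8 = (a_8 − i·b_8)/2 = -3·i/128 + i·π^2/4.

Final answer: -3·i/128 + i·π^2/4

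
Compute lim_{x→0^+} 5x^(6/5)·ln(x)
This is a 0·∞ indeterminate form at x → 0⁺.
Rewrite the product as 5·ln(x) / x^(-6/5) and apply L'Hôpital, or use the standard hierarchy x^(-6/5) ≫ |ln x| as x → 0⁺.
The indeterminate product → 0, so the limit = 0.

Final answer: 0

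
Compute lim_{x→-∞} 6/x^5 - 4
Evaluate the dominant behaviour as x → -∞; each term tends to a finite value or vanishes.
Limit = -4.

Final answer: -4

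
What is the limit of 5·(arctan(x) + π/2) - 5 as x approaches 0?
Direct substitution at x = 0 gives -5 + 5·π/2.

Final answer: -5 + 5·π/2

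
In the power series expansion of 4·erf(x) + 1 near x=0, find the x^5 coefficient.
Expand to order 5: 4·erf(x) + 1 = 4·x^5/(5·√(π)) - 8·x^3/(3·√(π)) + 8·x/√(π) + 1 + O(x^6).
The coefficient of x^5 is 4/(5·√(π)).

Final answer: 4/(5·√(π))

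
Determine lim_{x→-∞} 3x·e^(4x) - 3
The product is a 0·∞ indeterminate form at x → -∞.
Rewrite the product as 3x / e^(-4x) (an ∞/∞ form) and apply L'Hôpital, or use the standard hierarchy e^(4|x|) ≫ |x| as x → -∞.
The indeterminate product → 0, so the limit = -3.

Final answer: -3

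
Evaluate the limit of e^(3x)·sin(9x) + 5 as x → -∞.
Evaluate the dominant behaviour as x → -∞; each term tends to a finite value or vanishes.
Limit = 5.

Final answer: 5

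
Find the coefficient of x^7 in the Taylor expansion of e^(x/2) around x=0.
Expand to order 7: e^(x/2) = x^7/645120 + x^6/46080 + x^5/3840 + x^4/384 + x^3/48 + x^2/8 + x/2 + 1 + O(x^8).
The coefficient of x^7 is 1/645120.

Final answer: 1/645120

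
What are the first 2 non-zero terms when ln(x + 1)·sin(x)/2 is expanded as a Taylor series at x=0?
-x^3/4 + x^2/2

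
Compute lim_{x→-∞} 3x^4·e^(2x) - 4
The product is a 0·∞ indeterminate form at x → -∞.
Rewrite the product as 3x^4 / e^(-2x) (an ∞/∞ form) and apply L'Hôpital, or use the standard hierarchy e^(2|x|) ≫ |x^4| as x → -∞.
The indeterminate product → 0, so the limit = -4.

Final answer: -4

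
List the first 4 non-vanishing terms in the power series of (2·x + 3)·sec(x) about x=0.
x^3 + 3·x^2/2 + 2·x + 3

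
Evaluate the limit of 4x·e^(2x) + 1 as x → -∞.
The product is a 0·∞ indeterminate form at x → -∞.
Rewrite the product as 4x / e^(-2x) (an ∞/∞ form) and apply L'Hôpital, or use the standard hierarchy e^(2|x|) ≫ |x| as x → -∞.
The indeterminate product → 0, so the limit = 1.

Final answer: 1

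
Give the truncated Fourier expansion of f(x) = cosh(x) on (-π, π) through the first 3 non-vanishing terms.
-cos(x)·sinh(π)/π + 2·cos(2·x)·sinh(π)/(5·π) + sinh(π)/π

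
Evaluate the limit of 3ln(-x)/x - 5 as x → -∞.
The quotient is an ∞/∞ indeterminate form as x → -∞.
Compare growth rates of the dominant terms (exponentials ≫ polynomials ≫ logarithms), or apply L'Hôpital's rule; the quotient → 0.
Adding the constant: 0 - 5 = -5. Limit = -5.

Final answer: -5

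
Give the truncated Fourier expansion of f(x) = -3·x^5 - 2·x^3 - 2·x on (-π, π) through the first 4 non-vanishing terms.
(-700 - 6·π^4 + 116·π^2)·sin(x) + (-13·π^2 + 43/2 + 3·π^4)·sin(2·x) + (-2·π^4 - 92/27 + 28·π^2/9)·sin(3·x) + (-7·π^2/8 + 85/64 + 3·π^4/2)·sin(4·x)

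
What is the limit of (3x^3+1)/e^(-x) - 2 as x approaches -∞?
The quotient is an ∞/∞ indeterminate form as x → -∞.
Compare growth rates of the dominant terms (exponentials ≫ polynomials ≫ logarithms), or apply L'Hôpital's rule; the quotient → 0.
Adding the constant: 0 - 2 = -2. Limit = -2.

Final answer: -2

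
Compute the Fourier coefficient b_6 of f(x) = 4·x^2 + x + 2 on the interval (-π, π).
b_6 = (1/π) ∫_{-π}^{π} f(x)·sin(6x) dx.
Evaluate the integral (use parity and integration by parts as needed): b_6 = -1/3.

Final answer: -1/3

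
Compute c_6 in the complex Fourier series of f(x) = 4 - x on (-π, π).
Compute the real Fourier coefficients first: a_6 = 0, b_6 = 1/3.
Then c_6 = (a_6 − i·b_6)/2 = -i/6.

Final answer: -i/6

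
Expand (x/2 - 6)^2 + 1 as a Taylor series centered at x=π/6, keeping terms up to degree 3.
-π + π^2/144 + 37 + (-6 + π/12)·(x - π/6) + (x - π/6)^2/4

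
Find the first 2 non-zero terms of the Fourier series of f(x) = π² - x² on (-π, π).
4·cos(x) + 2·π^2/3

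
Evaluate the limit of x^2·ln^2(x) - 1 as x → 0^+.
The product is a 0·∞ indeterminate form at x → 0⁺.
Rewrite the product as ln^2(x) / x^(-2) and apply L'Hôpital, or use the standard hierarchy x^(-2) ≫ |ln x|^2 as x → 0⁺.
The indeterminate product → 0, so the limit = -1.

Final answer: -1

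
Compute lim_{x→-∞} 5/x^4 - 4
Evaluate the dominant behaviour as x → -∞; each term tends to a finite value or vanishes.
Limit = -4.

Final answer: -4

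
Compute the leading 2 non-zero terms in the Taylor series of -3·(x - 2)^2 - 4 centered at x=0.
12·x - 16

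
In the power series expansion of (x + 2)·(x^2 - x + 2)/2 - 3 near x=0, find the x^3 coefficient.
Expand to order 3: (x + 2)·(x^2 - x + 2)/2 - 3 = x^3/2 + x^2/2 - 1 + O(x^4).
The coefficient of x^3 is 1/2.

Final answer: 1/2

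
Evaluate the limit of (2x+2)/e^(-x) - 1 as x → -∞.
The quotient is an ∞/∞ indeterminate form as x → -∞.
Compare growth rates of the dominant terms (exponentials ≫ polynomials ≫ logarithms), or apply L'Hôpital's rule; the quotient → 0.
Adding the constant: 0 - 1 = -1. Limit = -1.

Final answer: -1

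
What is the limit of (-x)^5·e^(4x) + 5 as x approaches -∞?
The product is a 0·∞ indeterminate form at x → -∞.
Rewrite the product as (-x)^5 / e^(-4x) (an ∞/∞ form) and apply L'Hôpital, or use the standard hierarchy e^(4|x|) ≫ |(-x)^5| as x → -∞.
The indeterminate product → 0, so the limit = 5.

Final answer: 5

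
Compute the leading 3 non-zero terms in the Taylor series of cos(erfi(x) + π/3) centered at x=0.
-x^2/π - √(3)·x/√(π) + 1/2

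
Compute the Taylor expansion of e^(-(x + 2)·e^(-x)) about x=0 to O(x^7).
7·x^6·e^(-2)/720 - x^5·e^(-2)/60 - x^4·e^(-2)/24 + x^2·e^(-2)/2 + x·e^(-2) + e^(-2)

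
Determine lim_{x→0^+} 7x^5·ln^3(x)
This is a 0·∞ indeterminate form at x → 0⁺.
Rewrite the product as 7·ln^3(x) / x^(-5) and apply L'Hôpital, or use the standard hierarchy x^(-5) ≫ |ln x|^3 as x → 0⁺.
The indeterminate product → 0, so the limit = 0.

Final answer: 0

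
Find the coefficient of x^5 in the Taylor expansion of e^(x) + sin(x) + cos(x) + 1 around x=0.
Expand to order 5: e^(x) + sin(x) + cos(x) + 1 = x^5/60 + x^4/12 + 2·x + 3 + O(x^6).
The coefficient of x^5 is 1/60.

Final answer: 1/60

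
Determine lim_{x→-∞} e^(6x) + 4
Evaluate the dominant behaviour as x → -∞; each term tends to a finite value or vanishes.
Limit = 4.

Final answer: 4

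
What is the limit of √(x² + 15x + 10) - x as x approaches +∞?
As x → +∞: multiply by the conjugate to get (15x+10)/(√(x²+15x+10)+x); the denominator ~ 2x, so the limit is 15/2.
Limit = 15/2.

Final answer: 15/2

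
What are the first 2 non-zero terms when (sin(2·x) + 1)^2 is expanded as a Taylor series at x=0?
4·x + 1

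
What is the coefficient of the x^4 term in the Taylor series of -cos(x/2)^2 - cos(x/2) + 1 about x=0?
Expand to order 4: -cos(x/2)^2 - cos(x/2) + 1 = -3·x^4/128 + 3·x^2/8 - 1 + O(x^5).
The coefficient of x^4 is -3/128.

Final answer: -3/128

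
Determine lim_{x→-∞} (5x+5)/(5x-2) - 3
Evaluate the dominant behaviour as x → -∞; each term tends to a finite value or vanishes.
Limit = -2.

Final answer: -2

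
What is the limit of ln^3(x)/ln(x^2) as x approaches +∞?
This is an ∞/∞ indeterminate form as x → +∞.
Write ln(x^2) = 2·ln(x), reducing the quotient to ln^2(x)/2 → ∞.
Limit = ∞.

Final answer: ∞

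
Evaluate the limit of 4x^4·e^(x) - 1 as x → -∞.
The product is a 0·∞ indeterminate form at x → -∞.
Rewrite the product as 4x^4 / e^(-x) (an ∞/∞ form) and apply L'Hôpital, or use the standard hierarchy e^(|x|) ≫ |x^4| as x → -∞.
The indeterminate product → 0, so the limit = -1.

Final answer: -1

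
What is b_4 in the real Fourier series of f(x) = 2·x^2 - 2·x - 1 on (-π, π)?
b_4 = (1/π) ∫_{-π}^{π} f(x)·sin(4x) dx.
Evaluate the integral (use parity and integration by parts as needed): b_4 = 1.

Final answer: 1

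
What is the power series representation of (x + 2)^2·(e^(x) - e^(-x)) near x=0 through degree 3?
10·x^3/3 + 8·x^2 + 8·x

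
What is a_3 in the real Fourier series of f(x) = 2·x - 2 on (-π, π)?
a_3 = (1/π) ∫_{-π}^{π} f(x)·cos(3x) dx.
Evaluate the integral (use parity and integration by parts as needed): a_3 = 0.

Final answer: 0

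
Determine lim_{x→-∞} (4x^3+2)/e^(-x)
This is an ∞/∞ indeterminate form as x → -∞.
Compare growth rates of the dominant terms (exponentials ≫ polynomials ≫ logarithms), or apply L'Hôpital's rule; the quotient → 0.
Limit = 0.

Final answer: 0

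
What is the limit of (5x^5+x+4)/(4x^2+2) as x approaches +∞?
This is an ∞/∞ indeterminate form as x → +∞.
Divide numerator and denominator by x^5 and let the lower-order terms vanish; the numerator's degree 5 exceeds the denominator's degree 2, so the quotient diverges.
Limit = ∞.

Final answer: ∞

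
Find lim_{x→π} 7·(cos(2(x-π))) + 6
Direct substitution at x = π gives 13.

Final answer: 13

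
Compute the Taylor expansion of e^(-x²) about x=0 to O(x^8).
-x^6/6 + x^4/2 - x^2 + 1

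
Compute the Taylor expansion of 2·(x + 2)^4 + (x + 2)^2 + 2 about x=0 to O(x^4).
16·x^3 + 49·x^2 + 68·x + 38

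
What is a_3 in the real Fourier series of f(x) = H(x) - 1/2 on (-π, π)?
a_3 = (1/π) ∫_{-π}^{π} f(x)·cos(3x) dx.
Evaluate the integral (use parity and integration by parts as needed): a_3 = 0.

Final answer: 0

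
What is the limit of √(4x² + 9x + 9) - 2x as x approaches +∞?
As x → +∞: multiply by the conjugate to get (9x+9)/(√(4x²+9x+9)+2x); the denominator ~ 4x, so the limit is 9/4.
Limit = 9/4.

Final answer: 9/4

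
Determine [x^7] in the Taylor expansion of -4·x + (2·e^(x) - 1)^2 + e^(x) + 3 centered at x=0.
Expand to order 7: -4·x + (2·e^(x) - 1)^2 + e^(x) + 3 = 509·x^7/5040 + 253·x^6/720 + 25·x^5/24 + 61·x^4/24 + 29·x^3/6 + 13·x^2/2 + x + 5 + O(x^8).
The coefficient of x^7 is 509/5040.

Final answer: 509/5040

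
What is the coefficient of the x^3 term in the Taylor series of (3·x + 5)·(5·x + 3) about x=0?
Expand to order 3: (3·x + 5)·(5·x + 3) = 15·x^2 + 34·x + 15 + O(x^4).
The coefficient of x^3 is 0.

Final answer: 0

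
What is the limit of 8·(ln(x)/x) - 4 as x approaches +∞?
Evaluate the dominant behaviour as x → +∞; each term tends to a finite value or vanishes.
Limit = -4.

Final answer: -4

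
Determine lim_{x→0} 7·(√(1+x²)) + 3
Direct substitution at x = 0 gives 10.

Final answer: 10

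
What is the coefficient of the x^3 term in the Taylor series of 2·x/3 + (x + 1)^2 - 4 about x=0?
Expand to order 3: 2·x/3 + (x + 1)^2 - 4 = x^2 + 8·x/3 - 3 + O(x^4).
The coefficient of x^3 is 0.

Final answer: 0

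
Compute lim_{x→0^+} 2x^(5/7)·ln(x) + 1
The product is a 0·∞ indeterminate form at x → 0⁺.
Rewrite the product as 2·ln(x) / x^(-5/7) and apply L'Hôpital, or use the standard hierarchy x^(-5/7) ≫ |ln x| as x → 0⁺.
The indeterminate product → 0, so the limit = 1.

Final answer: 1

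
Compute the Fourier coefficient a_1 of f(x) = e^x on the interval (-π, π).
a_1 = (1/π) ∫_{-π}^{π} f(x)·cos(1x) dx.
Evaluate the integral (use parity and integration by parts as needed): a_1 = (1 - e^(2·π))·e^(-π)/(2·π).

Final answer: (1 - e^(2·π))·e^(-π)/(2·π)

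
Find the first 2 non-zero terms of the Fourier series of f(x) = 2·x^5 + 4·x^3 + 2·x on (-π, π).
(-72·π^2 + 4·π^4 + 436)·sin(x) + (-2·π^4 - 11 + 6·π^2)·sin(2·x)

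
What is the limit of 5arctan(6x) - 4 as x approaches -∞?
Evaluate the dominant behaviour as x → -∞; each term tends to a finite value or vanishes.
Limit = -5·π/2 - 4.

Final answer: -5·π/2 - 4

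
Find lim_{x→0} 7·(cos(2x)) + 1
Direct substitution at x = 0 gives 8.

Final answer: 8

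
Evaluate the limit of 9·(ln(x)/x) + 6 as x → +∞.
Evaluate the dominant behaviour as x → +∞; each term tends to a finite value or vanishes.
Limit = 6.

Final answer: 6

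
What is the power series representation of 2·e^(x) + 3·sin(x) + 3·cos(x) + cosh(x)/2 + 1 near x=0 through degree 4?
11·x^4/48 - x^3/6 - x^2/4 + 5·x + 13/2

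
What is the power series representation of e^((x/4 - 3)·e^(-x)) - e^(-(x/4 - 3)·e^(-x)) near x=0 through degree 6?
x^6·(-80720257·e^(3)/2949120 + 1274353·e^(-3)/2949120) + x^5·(-7703·e^(-3)/24576 + 564809·e^(3)/24576) + x^4·(-108257·e^(3)/6144 - 2453·e^(-3)/2048) + x^3·(253·e^(-3)/384 + 4621·e^(3)/384) + x^2·(-225·e^(3)/32 + 113·e^(-3)/32) + x·(13·e^(-3)/4 + 13·e^(3)/4) - e^(3) + e^(-3)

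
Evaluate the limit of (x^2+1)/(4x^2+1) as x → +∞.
This is an ∞/∞ indeterminate form as x → +∞.
Divide numerator and denominator by x^2 and let the lower-order terms vanish; the leading terms give 1/4.
Limit = 1/4.

Final answer: 1/4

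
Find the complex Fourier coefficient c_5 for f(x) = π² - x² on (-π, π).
Compute the real Fourier coefficients first: a_5 = 4/25, b_5 = 0.
Then c_5 = (a_5 − i·b_5)/2 = 2/25.

Final answer: 2/25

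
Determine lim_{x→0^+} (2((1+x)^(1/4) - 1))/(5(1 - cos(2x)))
Both numerator and denominator → 0 as x → 0^+; this is a 0/0 indeterminate form.
Expand each to leading order near x = 0: numerator ~ x/2, denominator ~ 10·x^2.
The limit of the ratio is ∞.

Final answer: ∞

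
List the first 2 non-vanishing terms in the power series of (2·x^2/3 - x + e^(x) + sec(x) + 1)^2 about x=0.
10·x^2 + 9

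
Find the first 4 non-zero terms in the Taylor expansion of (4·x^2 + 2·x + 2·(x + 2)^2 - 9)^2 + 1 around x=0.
120·x^3 + 88·x^2 - 20·x + 2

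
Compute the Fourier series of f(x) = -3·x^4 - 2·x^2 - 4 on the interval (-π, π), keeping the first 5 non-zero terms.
(-136 + 24·π^2)·cos(x) + (7 - 6·π^2)·cos(2·x) + (-8/9 + 8·π^2/3)·cos(3·x) + (1/16 - 3·π^2/2)·cos(4·x) - 3·π^4/5 - 2·π^2/3 - 4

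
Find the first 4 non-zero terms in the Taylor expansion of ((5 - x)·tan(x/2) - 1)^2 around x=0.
-35·x^3/12 + 29·x^2/4 - 5·x + 1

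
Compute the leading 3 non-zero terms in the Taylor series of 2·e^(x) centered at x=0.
x^2 + 2·x + 2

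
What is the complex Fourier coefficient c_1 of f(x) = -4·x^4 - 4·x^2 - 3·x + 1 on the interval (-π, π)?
Compute the real Fourier coefficients first: a_1 = -176 + 32·π^2, b_1 = -6.
Then c_1 = (a_1 − i·b_1)/2 = -88 + 16·π^2 + 3·i.

Final answer: -88 + 16·π^2 + 3·i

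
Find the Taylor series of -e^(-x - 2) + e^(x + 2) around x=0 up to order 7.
x^7·(e^(-2)/5040 + e^(2)/5040) + x^6·(-e^(-2)/720 + e^(2)/720) + x^5·(e^(-2)/120 + e^(2)/120) + x^4·(-e^(-2)/24 + e^(2)/24) + x^3·(e^(-2)/6 + e^(2)/6) + x^2·(-e^(-2)/2 + e^(2)/2) + x·(e^(-2) + e^(2)) - e^(-2) + e^(2)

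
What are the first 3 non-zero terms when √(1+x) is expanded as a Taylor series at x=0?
-x^2/8 + x/2 + 1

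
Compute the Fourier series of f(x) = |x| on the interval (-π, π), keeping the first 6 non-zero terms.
-4·cos(x)/π - 4·cos(3·x)/(9·π) - 4·cos(5·x)/(25·π) - 4·cos(7·x)/(49·π) - 4·cos(9·x)/(81·π) + π/2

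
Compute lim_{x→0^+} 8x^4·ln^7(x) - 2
The product is a 0·∞ indeterminate form at x → 0⁺.
Rewrite the product as 8·ln^7(x) / x^(-4) and apply L'Hôpital, or use the standard hierarchy x^(-4) ≫ |ln x|^7 as x → 0⁺.
The indeterminate product → 0, so the limit = -2.

Final answer: -2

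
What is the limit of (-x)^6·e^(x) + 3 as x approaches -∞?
The product is a 0·∞ indeterminate form at x → -∞.
Rewrite the product as (-x)^6 / e^(-x) (an ∞/∞ form) and apply L'Hôpital, or use the standard hierarchy e^(|x|) ≫ |(-x)^6| as x → -∞.
The indeterminate product → 0, so the limit = 3.

Final answer: 3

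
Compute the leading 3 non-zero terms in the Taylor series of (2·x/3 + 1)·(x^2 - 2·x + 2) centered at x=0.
-x^2/3 - 2·x/3 + 2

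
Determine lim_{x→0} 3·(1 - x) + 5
Direct substitution at x = 0 gives 8.

Final answer: 8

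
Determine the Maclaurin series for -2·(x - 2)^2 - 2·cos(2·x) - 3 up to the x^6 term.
8·x^6/45 - 4·x^4/3 + 2·x^2 + 8·x - 13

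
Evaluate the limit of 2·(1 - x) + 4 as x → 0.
Direct substitution at x = 0 gives 6.

Final answer: 6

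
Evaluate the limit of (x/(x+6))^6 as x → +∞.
As x → +∞: x/(x+6) = 1/(1 + 6/x) → 1, and the 6th power of a limit-1 base also → 1.
Limit = 1.

Final answer: 1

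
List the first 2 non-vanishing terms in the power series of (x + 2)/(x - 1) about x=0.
-3·x - 2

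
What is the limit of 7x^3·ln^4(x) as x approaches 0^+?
This is a 0·∞ indeterminate form at x → 0⁺.
Rewrite the product as 7·ln^4(x) / x^(-3) and apply L'Hôpital, or use the standard hierarchy x^(-3) ≫ |ln x|^4 as x → 0⁺.
The indeterminate product → 0, so the limit = 0.

Final answer: 0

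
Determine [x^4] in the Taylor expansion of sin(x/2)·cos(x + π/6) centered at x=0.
Expand to order 4: sin(x/2)·cos(x + π/6) = 5·x^4/96 - 13·√(3)·x^3/96 - x^2/4 + √(3)·x/4 + O(x^5).
The coefficient of x^4 is 5/96.

Final answer: 5/96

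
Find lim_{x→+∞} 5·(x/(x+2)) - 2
Evaluate the dominant behaviour as x → +∞; each term tends to a finite value or vanishes.
Limit = 3.

Final answer: 3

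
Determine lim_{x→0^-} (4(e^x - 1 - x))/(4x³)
Both numerator and denominator → 0 as x → 0^-; this is a 0/0 indeterminate form.
Expand each to leading order near x = 0: numerator ~ 2·x^2, denominator ~ 4·x^3.
The limit of the ratio is -∞.

Final answer: -∞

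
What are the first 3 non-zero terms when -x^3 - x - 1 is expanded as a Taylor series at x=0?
-x^3 - x - 1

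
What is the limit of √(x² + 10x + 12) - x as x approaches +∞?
This is an ∞ − ∞ indeterminate form.
Multiply and divide by the conjugate √(x²+10x + 12) + x; the x² terms cancel, leaving (10x + 12)/(√(x²+10x + 12)+x) → 10/2 = 5.
Limit = 5.

Final answer: 5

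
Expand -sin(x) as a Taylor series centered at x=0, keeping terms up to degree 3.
x^3/6 - x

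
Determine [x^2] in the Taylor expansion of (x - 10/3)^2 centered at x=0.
Expand to order 2: (x - 10/3)^2 = x^2 - 20·x/3 + 100/9 + O(x^3).
The coefficient of x^2 is 1.

Final answer: 1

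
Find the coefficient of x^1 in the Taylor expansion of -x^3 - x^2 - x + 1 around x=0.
Expand to order 1: -x^3 - x^2 - x + 1 = 1 - x + O(x^2).
The coefficient of x^1 is -1.

Final answer: -1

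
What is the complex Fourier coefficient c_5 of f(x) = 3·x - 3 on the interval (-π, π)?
Compute the real Fourier coefficients first: a_5 = 0, b_5 = 6/5.
Then c_5 = (a_5 − i·b_5)/2 = -3·i/5.

Final answer: -3·i/5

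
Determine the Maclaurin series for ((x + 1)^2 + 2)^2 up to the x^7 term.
x^4 + 4·x^3 + 10·x^2 + 12·x + 9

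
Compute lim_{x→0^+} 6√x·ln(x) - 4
The product is a 0·∞ indeterminate form at x → 0⁺.
Rewrite the product as 6·ln(x) / x^(-1/2) and apply L'Hôpital, or use the standard hierarchy x^(-1/2) ≫ |ln x| as x → 0⁺.
The indeterminate product → 0, so the limit = -4.

Final answer: -4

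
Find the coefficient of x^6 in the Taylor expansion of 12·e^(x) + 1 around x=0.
Expand to order 6: 12·e^(x) + 1 = x^6/60 + x^5/10 + x^4/2 + 2·x^3 + 6·x^2 + 12·x + 13 + O(x^7).
The coefficient of x^6 is 1/60.

Final answer: 1/60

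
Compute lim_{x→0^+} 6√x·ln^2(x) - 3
The product is a 0·∞ indeterminate form at x → 0⁺.
Rewrite the product as 6·ln^2(x) / x^(-1/2) and apply L'Hôpital, or use the standard hierarchy x^(-1/2) ≫ |ln x|^2 as x → 0⁺.
The indeterminate product → 0, so the limit = -3.

Final answer: -3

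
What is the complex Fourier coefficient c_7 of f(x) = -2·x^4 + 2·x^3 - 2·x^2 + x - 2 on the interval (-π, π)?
Compute the real Fourier coefficients first: a_7 = 296/2401 + 16·π^2/49, b_7 = 74/343 + 4·π^2/7.
Then c_7 = (a_7 − i·b_7)/2 = 148/2401 + 8·π^2/49 - 2·i·π^2/7 - 37·i/343.

Final answer: 148/2401 + 8·π^2/49 - 2·i·π^2/7 - 37·i/343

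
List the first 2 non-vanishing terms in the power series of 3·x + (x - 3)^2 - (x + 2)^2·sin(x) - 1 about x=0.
8 - 7·x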